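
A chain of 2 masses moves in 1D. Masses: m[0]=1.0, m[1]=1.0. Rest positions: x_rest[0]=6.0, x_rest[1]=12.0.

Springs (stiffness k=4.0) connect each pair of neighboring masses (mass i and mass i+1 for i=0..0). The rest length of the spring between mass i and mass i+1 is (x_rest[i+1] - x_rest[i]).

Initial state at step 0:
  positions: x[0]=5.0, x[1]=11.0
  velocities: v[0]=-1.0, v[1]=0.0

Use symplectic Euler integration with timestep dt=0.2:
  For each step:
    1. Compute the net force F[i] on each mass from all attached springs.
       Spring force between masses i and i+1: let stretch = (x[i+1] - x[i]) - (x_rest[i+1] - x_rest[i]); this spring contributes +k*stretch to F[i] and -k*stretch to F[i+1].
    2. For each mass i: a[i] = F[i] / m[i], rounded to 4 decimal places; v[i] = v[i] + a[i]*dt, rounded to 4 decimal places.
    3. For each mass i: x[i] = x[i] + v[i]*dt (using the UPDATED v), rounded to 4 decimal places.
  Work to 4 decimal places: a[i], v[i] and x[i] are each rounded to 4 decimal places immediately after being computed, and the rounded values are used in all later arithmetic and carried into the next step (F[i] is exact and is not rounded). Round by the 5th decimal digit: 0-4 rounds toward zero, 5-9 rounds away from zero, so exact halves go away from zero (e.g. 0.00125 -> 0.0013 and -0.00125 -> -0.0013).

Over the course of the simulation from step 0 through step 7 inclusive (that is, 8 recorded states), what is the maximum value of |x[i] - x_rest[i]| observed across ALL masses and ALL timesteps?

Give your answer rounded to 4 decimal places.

Step 0: x=[5.0000 11.0000] v=[-1.0000 0.0000]
Step 1: x=[4.8000 11.0000] v=[-1.0000 0.0000]
Step 2: x=[4.6320 10.9680] v=[-0.8400 -0.1600]
Step 3: x=[4.5178 10.8822] v=[-0.5712 -0.4288]
Step 4: x=[4.4619 10.7381] v=[-0.2797 -0.7203]
Step 5: x=[4.4502 10.5498] v=[-0.0587 -0.9413]
Step 6: x=[4.4544 10.3456] v=[0.0210 -1.0210]
Step 7: x=[4.4412 10.1588] v=[-0.0660 -0.9340]
Max displacement = 1.8412

Answer: 1.8412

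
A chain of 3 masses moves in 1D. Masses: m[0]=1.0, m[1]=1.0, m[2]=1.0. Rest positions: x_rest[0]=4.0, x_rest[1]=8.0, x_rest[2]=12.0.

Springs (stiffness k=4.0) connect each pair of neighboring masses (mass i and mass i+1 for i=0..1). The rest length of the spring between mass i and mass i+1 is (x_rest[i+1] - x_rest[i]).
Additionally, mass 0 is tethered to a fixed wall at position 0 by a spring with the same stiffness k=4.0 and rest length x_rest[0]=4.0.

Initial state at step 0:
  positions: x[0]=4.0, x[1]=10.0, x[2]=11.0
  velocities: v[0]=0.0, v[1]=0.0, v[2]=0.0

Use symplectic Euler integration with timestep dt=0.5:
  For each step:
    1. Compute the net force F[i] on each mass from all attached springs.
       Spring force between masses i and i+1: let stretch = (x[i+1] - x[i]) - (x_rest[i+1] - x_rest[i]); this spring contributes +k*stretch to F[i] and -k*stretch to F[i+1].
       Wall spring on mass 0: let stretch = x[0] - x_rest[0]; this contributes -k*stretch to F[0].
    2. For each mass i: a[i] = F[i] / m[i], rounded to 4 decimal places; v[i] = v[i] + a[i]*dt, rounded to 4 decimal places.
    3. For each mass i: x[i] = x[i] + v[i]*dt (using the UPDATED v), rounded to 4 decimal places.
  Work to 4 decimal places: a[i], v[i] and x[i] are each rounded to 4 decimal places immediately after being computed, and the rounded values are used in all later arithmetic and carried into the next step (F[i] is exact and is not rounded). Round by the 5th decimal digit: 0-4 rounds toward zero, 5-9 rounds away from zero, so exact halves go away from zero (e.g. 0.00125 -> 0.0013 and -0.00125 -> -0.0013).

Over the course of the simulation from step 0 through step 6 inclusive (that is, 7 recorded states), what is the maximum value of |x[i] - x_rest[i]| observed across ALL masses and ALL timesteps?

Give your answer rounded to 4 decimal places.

Answer: 3.0000

Derivation:
Step 0: x=[4.0000 10.0000 11.0000] v=[0.0000 0.0000 0.0000]
Step 1: x=[6.0000 5.0000 14.0000] v=[4.0000 -10.0000 6.0000]
Step 2: x=[1.0000 10.0000 12.0000] v=[-10.0000 10.0000 -4.0000]
Step 3: x=[4.0000 8.0000 12.0000] v=[6.0000 -4.0000 0.0000]
Step 4: x=[7.0000 6.0000 12.0000] v=[6.0000 -4.0000 0.0000]
Step 5: x=[2.0000 11.0000 10.0000] v=[-10.0000 10.0000 -4.0000]
Step 6: x=[4.0000 6.0000 13.0000] v=[4.0000 -10.0000 6.0000]
Max displacement = 3.0000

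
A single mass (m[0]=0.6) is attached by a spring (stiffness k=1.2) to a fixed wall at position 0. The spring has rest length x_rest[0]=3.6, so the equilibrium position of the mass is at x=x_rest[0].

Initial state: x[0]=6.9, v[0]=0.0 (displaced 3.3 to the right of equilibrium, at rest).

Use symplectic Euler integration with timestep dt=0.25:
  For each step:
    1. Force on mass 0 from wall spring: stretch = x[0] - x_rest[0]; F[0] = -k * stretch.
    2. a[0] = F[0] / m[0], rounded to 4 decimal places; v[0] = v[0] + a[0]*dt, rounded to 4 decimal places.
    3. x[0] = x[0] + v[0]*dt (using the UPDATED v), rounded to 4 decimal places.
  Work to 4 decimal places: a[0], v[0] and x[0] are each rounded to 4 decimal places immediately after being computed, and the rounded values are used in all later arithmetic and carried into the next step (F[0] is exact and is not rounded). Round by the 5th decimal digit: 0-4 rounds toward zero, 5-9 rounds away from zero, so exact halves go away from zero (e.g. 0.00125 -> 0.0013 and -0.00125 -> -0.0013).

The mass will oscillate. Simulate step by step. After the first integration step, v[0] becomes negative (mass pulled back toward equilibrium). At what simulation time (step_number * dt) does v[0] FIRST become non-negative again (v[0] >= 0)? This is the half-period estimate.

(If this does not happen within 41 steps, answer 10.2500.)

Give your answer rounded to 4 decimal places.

Answer: 2.2500

Derivation:
Step 0: x=[6.9000] v=[0.0000]
Step 1: x=[6.4875] v=[-1.6500]
Step 2: x=[5.7141] v=[-3.0938]
Step 3: x=[4.6764] v=[-4.1509]
Step 4: x=[3.5041] v=[-4.6891]
Step 5: x=[2.3438] v=[-4.6412]
Step 6: x=[1.3405] v=[-4.0131]
Step 7: x=[0.6197] v=[-2.8834]
Step 8: x=[0.2714] v=[-1.3933]
Step 9: x=[0.3392] v=[0.2710]
First v>=0 after going negative at step 9, time=2.2500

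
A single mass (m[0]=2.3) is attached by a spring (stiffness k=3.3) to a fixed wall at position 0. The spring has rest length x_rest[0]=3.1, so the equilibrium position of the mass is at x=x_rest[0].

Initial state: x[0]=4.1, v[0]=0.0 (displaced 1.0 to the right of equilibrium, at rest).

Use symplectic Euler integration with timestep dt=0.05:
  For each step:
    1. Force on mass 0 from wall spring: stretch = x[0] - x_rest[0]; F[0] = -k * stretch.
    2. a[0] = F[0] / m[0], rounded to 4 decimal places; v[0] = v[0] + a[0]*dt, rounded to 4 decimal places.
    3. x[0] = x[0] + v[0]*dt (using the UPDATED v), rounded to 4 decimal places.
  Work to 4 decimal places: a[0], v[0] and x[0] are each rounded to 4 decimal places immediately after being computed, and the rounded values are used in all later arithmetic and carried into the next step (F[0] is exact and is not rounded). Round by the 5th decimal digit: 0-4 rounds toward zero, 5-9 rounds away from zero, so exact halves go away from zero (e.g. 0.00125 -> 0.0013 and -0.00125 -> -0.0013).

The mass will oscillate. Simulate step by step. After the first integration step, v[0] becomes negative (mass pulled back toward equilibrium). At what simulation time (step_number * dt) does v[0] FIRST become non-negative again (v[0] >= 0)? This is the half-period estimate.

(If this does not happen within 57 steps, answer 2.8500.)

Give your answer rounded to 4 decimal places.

Step 0: x=[4.1000] v=[0.0000]
Step 1: x=[4.0964] v=[-0.0717]
Step 2: x=[4.0892] v=[-0.1432]
Step 3: x=[4.0785] v=[-0.2142]
Step 4: x=[4.0643] v=[-0.2844]
Step 5: x=[4.0466] v=[-0.3536]
Step 6: x=[4.0255] v=[-0.4215]
Step 7: x=[4.0011] v=[-0.4879]
Step 8: x=[3.9735] v=[-0.5525]
Step 9: x=[3.9427] v=[-0.6152]
Step 10: x=[3.9089] v=[-0.6757]
Step 11: x=[3.8722] v=[-0.7337]
Step 12: x=[3.8327] v=[-0.7891]
Step 13: x=[3.7906] v=[-0.8417]
Step 14: x=[3.7460] v=[-0.8912]
Step 15: x=[3.6991] v=[-0.9375]
Step 16: x=[3.6501] v=[-0.9805]
Step 17: x=[3.5991] v=[-1.0200]
Step 18: x=[3.5463] v=[-1.0558]
Step 19: x=[3.4919] v=[-1.0878]
Step 20: x=[3.4361] v=[-1.1159]
Step 21: x=[3.3791] v=[-1.1400]
Step 22: x=[3.3211] v=[-1.1600]
Step 23: x=[3.2623] v=[-1.1759]
Step 24: x=[3.2029] v=[-1.1875]
Step 25: x=[3.1432] v=[-1.1949]
Step 26: x=[3.0833] v=[-1.1980]
Step 27: x=[3.0235] v=[-1.1968]
Step 28: x=[2.9639] v=[-1.1913]
Step 29: x=[2.9048] v=[-1.1815]
Step 30: x=[2.8464] v=[-1.1675]
Step 31: x=[2.7889] v=[-1.1493]
Step 32: x=[2.7326] v=[-1.1270]
Step 33: x=[2.6776] v=[-1.1006]
Step 34: x=[2.6241] v=[-1.0703]
Step 35: x=[2.5723] v=[-1.0362]
Step 36: x=[2.5224] v=[-0.9983]
Step 37: x=[2.4746] v=[-0.9569]
Step 38: x=[2.4290] v=[-0.9120]
Step 39: x=[2.3858] v=[-0.8639]
Step 40: x=[2.3452] v=[-0.8127]
Step 41: x=[2.3073] v=[-0.7586]
Step 42: x=[2.2722] v=[-0.7017]
Step 43: x=[2.2401] v=[-0.6423]
Step 44: x=[2.2111] v=[-0.5806]
Step 45: x=[2.1853] v=[-0.5168]
Step 46: x=[2.1627] v=[-0.4512]
Step 47: x=[2.1435] v=[-0.3840]
Step 48: x=[2.1277] v=[-0.3154]
Step 49: x=[2.1154] v=[-0.2457]
Step 50: x=[2.1066] v=[-0.1751]
Step 51: x=[2.1014] v=[-0.1038]
Step 52: x=[2.0998] v=[-0.0322]
Step 53: x=[2.1018] v=[0.0396]
First v>=0 after going negative at step 53, time=2.6500

Answer: 2.6500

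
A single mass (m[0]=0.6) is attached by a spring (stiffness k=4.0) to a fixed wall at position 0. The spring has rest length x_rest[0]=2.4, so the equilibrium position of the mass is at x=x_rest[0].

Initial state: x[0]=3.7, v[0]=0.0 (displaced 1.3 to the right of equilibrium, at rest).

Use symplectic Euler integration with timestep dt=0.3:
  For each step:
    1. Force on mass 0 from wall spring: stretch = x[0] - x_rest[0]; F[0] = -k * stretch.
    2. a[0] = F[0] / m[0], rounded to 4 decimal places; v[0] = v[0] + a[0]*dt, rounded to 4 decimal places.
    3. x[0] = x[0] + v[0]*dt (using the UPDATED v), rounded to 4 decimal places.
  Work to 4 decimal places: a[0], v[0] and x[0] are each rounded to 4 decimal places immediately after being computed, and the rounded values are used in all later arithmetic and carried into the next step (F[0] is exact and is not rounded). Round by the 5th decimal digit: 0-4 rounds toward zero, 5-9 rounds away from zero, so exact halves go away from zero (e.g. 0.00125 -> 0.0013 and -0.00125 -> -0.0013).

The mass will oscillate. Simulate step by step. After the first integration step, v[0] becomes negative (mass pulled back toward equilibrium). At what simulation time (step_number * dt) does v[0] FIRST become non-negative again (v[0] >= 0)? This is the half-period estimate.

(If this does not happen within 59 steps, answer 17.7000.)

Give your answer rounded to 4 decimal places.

Answer: 1.2000

Derivation:
Step 0: x=[3.7000] v=[0.0000]
Step 1: x=[2.9200] v=[-2.6000]
Step 2: x=[1.8280] v=[-3.6400]
Step 3: x=[1.0792] v=[-2.4960]
Step 4: x=[1.1229] v=[0.1456]
First v>=0 after going negative at step 4, time=1.2000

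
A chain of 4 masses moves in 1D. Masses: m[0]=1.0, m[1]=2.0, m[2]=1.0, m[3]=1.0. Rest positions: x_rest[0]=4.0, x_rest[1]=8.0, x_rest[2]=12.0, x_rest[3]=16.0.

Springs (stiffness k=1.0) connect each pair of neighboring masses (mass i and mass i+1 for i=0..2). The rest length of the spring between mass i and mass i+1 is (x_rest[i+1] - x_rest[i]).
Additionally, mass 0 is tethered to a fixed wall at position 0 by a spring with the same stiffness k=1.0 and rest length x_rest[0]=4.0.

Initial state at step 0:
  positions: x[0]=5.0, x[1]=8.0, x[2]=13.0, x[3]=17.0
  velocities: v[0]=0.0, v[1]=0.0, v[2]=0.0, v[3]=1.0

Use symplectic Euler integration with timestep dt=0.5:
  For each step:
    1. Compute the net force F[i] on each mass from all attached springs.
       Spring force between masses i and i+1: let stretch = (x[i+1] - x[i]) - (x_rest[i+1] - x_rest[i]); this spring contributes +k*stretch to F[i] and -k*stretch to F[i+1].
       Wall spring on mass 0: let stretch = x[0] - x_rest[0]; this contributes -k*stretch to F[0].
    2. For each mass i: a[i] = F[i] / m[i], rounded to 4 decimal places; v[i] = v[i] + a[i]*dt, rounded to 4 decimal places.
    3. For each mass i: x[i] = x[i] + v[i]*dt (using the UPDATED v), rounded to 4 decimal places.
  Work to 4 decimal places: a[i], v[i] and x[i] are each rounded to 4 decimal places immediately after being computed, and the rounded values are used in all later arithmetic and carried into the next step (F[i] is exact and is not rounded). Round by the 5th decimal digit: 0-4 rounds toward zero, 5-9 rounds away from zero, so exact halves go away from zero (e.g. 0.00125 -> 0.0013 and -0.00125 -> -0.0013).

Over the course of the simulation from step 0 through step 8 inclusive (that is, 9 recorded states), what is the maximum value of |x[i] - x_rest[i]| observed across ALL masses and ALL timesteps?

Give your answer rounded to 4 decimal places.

Answer: 1.8125

Derivation:
Step 0: x=[5.0000 8.0000 13.0000 17.0000] v=[0.0000 0.0000 0.0000 1.0000]
Step 1: x=[4.5000 8.2500 12.7500 17.5000] v=[-1.0000 0.5000 -0.5000 1.0000]
Step 2: x=[3.8125 8.5938 12.5625 17.8125] v=[-1.3750 0.6875 -0.3750 0.6250]
Step 3: x=[3.3672 8.8360 12.6954 17.8125] v=[-0.8906 0.4844 0.2657 0.0000]
Step 4: x=[3.4473 8.8771 13.1427 17.5332] v=[0.1602 0.0821 0.8946 -0.5586]
Step 5: x=[4.0231 8.7726 13.6213 17.1563] v=[1.1515 -0.2090 0.9571 -0.7539]
Step 6: x=[4.7805 8.6805 13.7715 16.8956] v=[1.5147 -0.1842 0.3003 -0.5214]
Step 7: x=[5.3178 8.7373 13.4299 16.8539] v=[1.0745 0.1136 -0.6832 -0.0835]
Step 8: x=[5.3805 8.9533 12.7712 16.9562] v=[0.1254 0.4319 -1.3175 0.2045]
Max displacement = 1.8125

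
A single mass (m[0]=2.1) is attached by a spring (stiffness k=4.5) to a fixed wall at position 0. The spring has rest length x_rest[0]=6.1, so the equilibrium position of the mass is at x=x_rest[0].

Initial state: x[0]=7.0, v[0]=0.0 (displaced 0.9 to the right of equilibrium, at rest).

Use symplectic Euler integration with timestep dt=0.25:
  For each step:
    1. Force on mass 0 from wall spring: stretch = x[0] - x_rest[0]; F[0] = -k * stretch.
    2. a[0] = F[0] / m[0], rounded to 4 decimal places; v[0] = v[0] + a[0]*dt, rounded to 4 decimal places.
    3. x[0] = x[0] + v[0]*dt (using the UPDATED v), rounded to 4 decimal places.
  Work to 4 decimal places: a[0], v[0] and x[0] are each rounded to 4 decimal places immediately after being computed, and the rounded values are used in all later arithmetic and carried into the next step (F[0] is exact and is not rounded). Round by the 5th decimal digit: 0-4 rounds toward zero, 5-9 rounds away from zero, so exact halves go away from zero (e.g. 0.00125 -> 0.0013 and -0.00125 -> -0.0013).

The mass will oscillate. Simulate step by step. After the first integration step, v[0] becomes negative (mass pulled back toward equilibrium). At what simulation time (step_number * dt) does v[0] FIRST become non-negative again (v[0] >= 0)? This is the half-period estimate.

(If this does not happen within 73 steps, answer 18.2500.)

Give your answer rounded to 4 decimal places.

Answer: 2.2500

Derivation:
Step 0: x=[7.0000] v=[0.0000]
Step 1: x=[6.8795] v=[-0.4822]
Step 2: x=[6.6546] v=[-0.8998]
Step 3: x=[6.3554] v=[-1.1969]
Step 4: x=[6.0220] v=[-1.3337]
Step 5: x=[5.6990] v=[-1.2919]
Step 6: x=[5.4297] v=[-1.0771]
Step 7: x=[5.2502] v=[-0.7180]
Step 8: x=[5.1845] v=[-0.2628]
Step 9: x=[5.2414] v=[0.2277]
First v>=0 after going negative at step 9, time=2.2500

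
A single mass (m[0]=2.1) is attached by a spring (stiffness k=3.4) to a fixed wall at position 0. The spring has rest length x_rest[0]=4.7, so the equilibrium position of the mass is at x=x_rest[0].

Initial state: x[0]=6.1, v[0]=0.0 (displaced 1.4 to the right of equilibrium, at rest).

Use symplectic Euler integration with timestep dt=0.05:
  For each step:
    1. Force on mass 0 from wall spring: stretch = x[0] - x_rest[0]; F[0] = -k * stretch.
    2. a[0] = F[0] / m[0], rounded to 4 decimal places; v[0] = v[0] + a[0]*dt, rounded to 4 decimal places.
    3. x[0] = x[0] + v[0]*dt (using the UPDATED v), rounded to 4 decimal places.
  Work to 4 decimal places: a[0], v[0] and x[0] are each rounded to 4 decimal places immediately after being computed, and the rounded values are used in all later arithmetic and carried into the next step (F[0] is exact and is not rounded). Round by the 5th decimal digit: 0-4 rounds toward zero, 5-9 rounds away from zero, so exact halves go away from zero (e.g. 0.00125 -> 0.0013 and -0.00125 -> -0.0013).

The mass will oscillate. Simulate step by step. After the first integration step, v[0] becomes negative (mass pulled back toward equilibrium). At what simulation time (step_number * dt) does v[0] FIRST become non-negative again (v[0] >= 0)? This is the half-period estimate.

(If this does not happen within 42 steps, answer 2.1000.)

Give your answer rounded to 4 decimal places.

Answer: 2.1000

Derivation:
Step 0: x=[6.1000] v=[0.0000]
Step 1: x=[6.0943] v=[-0.1133]
Step 2: x=[6.0830] v=[-0.2262]
Step 3: x=[6.0661] v=[-0.3382]
Step 4: x=[6.0437] v=[-0.4488]
Step 5: x=[6.0158] v=[-0.5576]
Step 6: x=[5.9826] v=[-0.6641]
Step 7: x=[5.9442] v=[-0.7679]
Step 8: x=[5.9008] v=[-0.8686]
Step 9: x=[5.8525] v=[-0.9658]
Step 10: x=[5.7995] v=[-1.0591]
Step 11: x=[5.7421] v=[-1.1481]
Step 12: x=[5.6805] v=[-1.2325]
Step 13: x=[5.6149] v=[-1.3119]
Step 14: x=[5.5456] v=[-1.3860]
Step 15: x=[5.4729] v=[-1.4545]
Step 16: x=[5.3970] v=[-1.5171]
Step 17: x=[5.3183] v=[-1.5735]
Step 18: x=[5.2371] v=[-1.6236]
Step 19: x=[5.1537] v=[-1.6671]
Step 20: x=[5.0685] v=[-1.7038]
Step 21: x=[4.9818] v=[-1.7336]
Step 22: x=[4.8940] v=[-1.7564]
Step 23: x=[4.8054] v=[-1.7721]
Step 24: x=[4.7164] v=[-1.7806]
Step 25: x=[4.6273] v=[-1.7819]
Step 26: x=[4.5385] v=[-1.7760]
Step 27: x=[4.4504] v=[-1.7629]
Step 28: x=[4.3633] v=[-1.7427]
Step 29: x=[4.2775] v=[-1.7154]
Step 30: x=[4.1934] v=[-1.6812]
Step 31: x=[4.1114] v=[-1.6402]
Step 32: x=[4.0318] v=[-1.5926]
Step 33: x=[3.9549] v=[-1.5385]
Step 34: x=[3.8810] v=[-1.4782]
Step 35: x=[3.8104] v=[-1.4119]
Step 36: x=[3.7434] v=[-1.3399]
Step 37: x=[3.6803] v=[-1.2625]
Step 38: x=[3.6213] v=[-1.1800]
Step 39: x=[3.5667] v=[-1.0927]
Step 40: x=[3.5167] v=[-1.0010]
Step 41: x=[3.4714] v=[-0.9052]
Step 42: x=[3.4311] v=[-0.8057]
v[0] did not become non-negative within 42 steps; using fallback time=2.1000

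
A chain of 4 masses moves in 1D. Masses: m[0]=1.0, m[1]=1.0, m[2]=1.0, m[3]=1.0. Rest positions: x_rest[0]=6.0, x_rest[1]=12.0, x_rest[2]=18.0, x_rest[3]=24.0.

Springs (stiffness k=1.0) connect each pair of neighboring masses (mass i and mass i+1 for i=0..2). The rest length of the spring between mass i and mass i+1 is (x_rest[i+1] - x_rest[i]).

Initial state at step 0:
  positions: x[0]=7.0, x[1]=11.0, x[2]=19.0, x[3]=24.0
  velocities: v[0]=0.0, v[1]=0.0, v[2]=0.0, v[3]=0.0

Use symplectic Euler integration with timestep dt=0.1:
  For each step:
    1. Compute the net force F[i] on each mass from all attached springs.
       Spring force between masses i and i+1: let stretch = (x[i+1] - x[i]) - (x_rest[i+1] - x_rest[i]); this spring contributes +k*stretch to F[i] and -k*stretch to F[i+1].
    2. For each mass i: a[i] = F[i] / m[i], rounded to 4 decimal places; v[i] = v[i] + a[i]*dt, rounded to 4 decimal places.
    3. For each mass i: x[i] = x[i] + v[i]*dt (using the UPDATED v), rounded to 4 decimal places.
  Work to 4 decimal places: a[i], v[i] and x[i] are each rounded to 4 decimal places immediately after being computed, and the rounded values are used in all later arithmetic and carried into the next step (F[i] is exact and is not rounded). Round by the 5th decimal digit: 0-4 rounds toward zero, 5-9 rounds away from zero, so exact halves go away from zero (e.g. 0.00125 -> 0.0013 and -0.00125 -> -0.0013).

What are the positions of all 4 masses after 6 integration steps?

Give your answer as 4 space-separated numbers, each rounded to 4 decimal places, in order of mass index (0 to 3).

Answer: 6.6205 11.7526 18.4439 24.1832

Derivation:
Step 0: x=[7.0000 11.0000 19.0000 24.0000] v=[0.0000 0.0000 0.0000 0.0000]
Step 1: x=[6.9800 11.0400 18.9700 24.0100] v=[-0.2000 0.4000 -0.3000 0.1000]
Step 2: x=[6.9406 11.1187 18.9111 24.0296] v=[-0.3940 0.7870 -0.5890 0.1960]
Step 3: x=[6.8830 11.2335 18.8255 24.0580] v=[-0.5762 1.1484 -0.8564 0.2842]
Step 4: x=[6.8089 11.3808 18.7163 24.0941] v=[-0.7412 1.4726 -1.0924 0.3610]
Step 5: x=[6.7205 11.5557 18.5875 24.1364] v=[-0.8840 1.7490 -1.2882 0.4232]
Step 6: x=[6.6205 11.7526 18.4439 24.1832] v=[-1.0005 1.9687 -1.4365 0.4683]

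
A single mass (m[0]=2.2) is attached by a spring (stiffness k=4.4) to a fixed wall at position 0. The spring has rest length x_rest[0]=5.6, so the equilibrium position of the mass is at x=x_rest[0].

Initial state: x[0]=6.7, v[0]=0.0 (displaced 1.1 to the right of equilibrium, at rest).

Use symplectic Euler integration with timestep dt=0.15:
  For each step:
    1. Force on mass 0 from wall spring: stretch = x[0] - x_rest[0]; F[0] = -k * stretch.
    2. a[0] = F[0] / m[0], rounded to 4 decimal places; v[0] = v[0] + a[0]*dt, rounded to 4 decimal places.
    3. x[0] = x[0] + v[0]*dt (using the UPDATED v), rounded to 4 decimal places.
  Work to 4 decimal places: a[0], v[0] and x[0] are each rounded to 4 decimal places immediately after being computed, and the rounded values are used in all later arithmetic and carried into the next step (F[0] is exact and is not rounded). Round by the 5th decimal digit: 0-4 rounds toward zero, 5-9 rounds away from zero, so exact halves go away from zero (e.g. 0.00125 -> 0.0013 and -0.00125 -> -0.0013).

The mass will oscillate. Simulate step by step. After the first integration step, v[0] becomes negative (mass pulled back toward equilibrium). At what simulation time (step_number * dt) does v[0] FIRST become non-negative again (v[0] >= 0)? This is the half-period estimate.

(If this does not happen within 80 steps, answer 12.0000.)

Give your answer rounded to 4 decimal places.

Answer: 2.2500

Derivation:
Step 0: x=[6.7000] v=[0.0000]
Step 1: x=[6.6505] v=[-0.3300]
Step 2: x=[6.5537] v=[-0.6452]
Step 3: x=[6.4140] v=[-0.9313]
Step 4: x=[6.2377] v=[-1.1755]
Step 5: x=[6.0327] v=[-1.3668]
Step 6: x=[5.8082] v=[-1.4966]
Step 7: x=[5.5743] v=[-1.5591]
Step 8: x=[5.3416] v=[-1.5514]
Step 9: x=[5.1205] v=[-1.4739]
Step 10: x=[4.9210] v=[-1.3301]
Step 11: x=[4.7520] v=[-1.1264]
Step 12: x=[4.6212] v=[-0.8720]
Step 13: x=[4.5344] v=[-0.5784]
Step 14: x=[4.4956] v=[-0.2587]
Step 15: x=[4.5065] v=[0.0726]
First v>=0 after going negative at step 15, time=2.2500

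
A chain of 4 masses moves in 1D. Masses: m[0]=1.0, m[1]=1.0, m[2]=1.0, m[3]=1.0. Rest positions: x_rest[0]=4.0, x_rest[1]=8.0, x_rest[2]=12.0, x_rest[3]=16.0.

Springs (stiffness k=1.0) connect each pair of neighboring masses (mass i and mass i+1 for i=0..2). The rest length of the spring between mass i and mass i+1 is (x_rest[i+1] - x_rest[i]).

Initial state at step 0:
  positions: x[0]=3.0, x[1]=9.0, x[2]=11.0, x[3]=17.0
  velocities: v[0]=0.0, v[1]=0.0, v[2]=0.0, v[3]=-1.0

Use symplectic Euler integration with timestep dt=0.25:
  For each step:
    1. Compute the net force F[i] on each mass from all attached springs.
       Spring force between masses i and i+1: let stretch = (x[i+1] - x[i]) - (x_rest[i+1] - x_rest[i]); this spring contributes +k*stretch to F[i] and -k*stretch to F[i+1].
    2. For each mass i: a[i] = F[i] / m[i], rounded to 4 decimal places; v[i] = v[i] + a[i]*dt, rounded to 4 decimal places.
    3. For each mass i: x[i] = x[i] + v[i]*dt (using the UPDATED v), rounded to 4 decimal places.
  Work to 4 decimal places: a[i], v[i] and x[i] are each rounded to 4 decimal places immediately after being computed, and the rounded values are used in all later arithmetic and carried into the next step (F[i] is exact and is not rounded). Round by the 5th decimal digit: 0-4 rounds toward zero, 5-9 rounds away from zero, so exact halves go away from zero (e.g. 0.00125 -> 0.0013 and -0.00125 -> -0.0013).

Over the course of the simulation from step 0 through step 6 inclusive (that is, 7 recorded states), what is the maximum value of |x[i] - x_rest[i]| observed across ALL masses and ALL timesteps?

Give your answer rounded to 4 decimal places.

Step 0: x=[3.0000 9.0000 11.0000 17.0000] v=[0.0000 0.0000 0.0000 -1.0000]
Step 1: x=[3.1250 8.7500 11.2500 16.6250] v=[0.5000 -1.0000 1.0000 -1.5000]
Step 2: x=[3.3516 8.3047 11.6797 16.1641] v=[0.9063 -1.7813 1.7188 -1.8438]
Step 3: x=[3.6378 7.7608 12.1788 15.6729] v=[1.1446 -2.1758 1.9962 -1.9649]
Step 4: x=[3.9317 7.2353 12.6201 15.2133] v=[1.1754 -2.1021 1.7652 -1.8384]
Step 5: x=[4.1820 6.8399 12.8869 14.8416] v=[1.0013 -1.5818 1.0673 -1.4867]
Step 6: x=[4.3485 6.6563 12.8980 14.5978] v=[0.6658 -0.7345 0.0442 -0.9754]
Max displacement = 1.4022

Answer: 1.4022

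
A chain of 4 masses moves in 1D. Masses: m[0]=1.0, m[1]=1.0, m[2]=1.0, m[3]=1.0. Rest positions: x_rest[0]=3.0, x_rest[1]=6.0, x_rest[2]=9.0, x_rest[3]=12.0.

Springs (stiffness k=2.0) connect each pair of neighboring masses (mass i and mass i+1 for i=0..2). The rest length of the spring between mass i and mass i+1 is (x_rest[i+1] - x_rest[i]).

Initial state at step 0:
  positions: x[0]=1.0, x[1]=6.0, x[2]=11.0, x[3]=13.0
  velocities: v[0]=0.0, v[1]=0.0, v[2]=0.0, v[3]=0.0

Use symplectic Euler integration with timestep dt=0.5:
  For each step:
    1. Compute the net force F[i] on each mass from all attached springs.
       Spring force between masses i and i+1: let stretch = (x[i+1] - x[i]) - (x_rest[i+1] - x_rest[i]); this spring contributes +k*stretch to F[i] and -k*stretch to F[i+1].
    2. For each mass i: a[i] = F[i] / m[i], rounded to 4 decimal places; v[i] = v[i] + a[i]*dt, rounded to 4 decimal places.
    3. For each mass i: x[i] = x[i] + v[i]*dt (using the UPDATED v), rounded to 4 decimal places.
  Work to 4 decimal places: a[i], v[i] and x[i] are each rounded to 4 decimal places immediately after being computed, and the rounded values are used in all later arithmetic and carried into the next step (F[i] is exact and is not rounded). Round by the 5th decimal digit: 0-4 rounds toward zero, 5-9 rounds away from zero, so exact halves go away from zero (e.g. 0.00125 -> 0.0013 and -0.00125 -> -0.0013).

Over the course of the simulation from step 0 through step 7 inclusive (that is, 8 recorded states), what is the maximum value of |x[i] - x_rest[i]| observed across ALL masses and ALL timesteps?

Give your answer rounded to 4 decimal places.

Step 0: x=[1.0000 6.0000 11.0000 13.0000] v=[0.0000 0.0000 0.0000 0.0000]
Step 1: x=[2.0000 6.0000 9.5000 13.5000] v=[2.0000 0.0000 -3.0000 1.0000]
Step 2: x=[3.5000 5.7500 8.2500 13.5000] v=[3.0000 -0.5000 -2.5000 0.0000]
Step 3: x=[4.6250 5.6250 8.3750 12.3750] v=[2.2500 -0.2500 0.2500 -2.2500]
Step 4: x=[4.7500 6.3750 9.1250 10.7500] v=[0.2500 1.5000 1.5000 -3.2500]
Step 5: x=[4.1875 7.6875 9.3125 9.8125] v=[-1.1250 2.6250 0.3750 -1.8750]
Step 6: x=[3.8750 8.0625 8.9375 10.1250] v=[-0.6250 0.7500 -0.7500 0.6250]
Step 7: x=[4.1563 6.7813 8.7188 11.3438] v=[0.5625 -2.5625 -0.4375 2.4375]
Max displacement = 2.1875

Answer: 2.1875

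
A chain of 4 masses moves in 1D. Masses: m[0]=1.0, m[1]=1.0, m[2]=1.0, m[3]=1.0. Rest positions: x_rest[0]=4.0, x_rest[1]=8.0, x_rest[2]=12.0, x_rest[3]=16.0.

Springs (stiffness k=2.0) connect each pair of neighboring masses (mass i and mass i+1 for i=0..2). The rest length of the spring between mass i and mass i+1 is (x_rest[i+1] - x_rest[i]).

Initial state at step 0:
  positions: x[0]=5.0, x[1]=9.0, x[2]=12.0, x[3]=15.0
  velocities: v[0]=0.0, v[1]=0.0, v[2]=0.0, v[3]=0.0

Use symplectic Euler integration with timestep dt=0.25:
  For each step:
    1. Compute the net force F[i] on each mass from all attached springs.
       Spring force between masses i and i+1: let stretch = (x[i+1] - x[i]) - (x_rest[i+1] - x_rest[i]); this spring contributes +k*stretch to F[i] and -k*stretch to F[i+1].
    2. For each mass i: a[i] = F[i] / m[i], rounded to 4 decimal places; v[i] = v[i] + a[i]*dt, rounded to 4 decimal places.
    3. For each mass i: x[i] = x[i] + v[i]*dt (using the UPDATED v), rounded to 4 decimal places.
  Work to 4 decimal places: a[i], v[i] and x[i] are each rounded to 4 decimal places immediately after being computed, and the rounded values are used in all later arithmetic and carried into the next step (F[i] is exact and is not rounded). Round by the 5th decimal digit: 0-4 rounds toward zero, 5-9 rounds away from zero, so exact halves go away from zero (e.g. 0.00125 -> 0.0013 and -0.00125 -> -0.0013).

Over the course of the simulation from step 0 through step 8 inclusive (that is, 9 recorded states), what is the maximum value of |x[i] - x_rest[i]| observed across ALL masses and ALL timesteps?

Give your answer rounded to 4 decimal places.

Answer: 1.0791

Derivation:
Step 0: x=[5.0000 9.0000 12.0000 15.0000] v=[0.0000 0.0000 0.0000 0.0000]
Step 1: x=[5.0000 8.8750 12.0000 15.1250] v=[0.0000 -0.5000 0.0000 0.5000]
Step 2: x=[4.9844 8.6563 12.0000 15.3594] v=[-0.0625 -0.8750 0.0000 0.9375]
Step 3: x=[4.9278 8.3965 12.0020 15.6739] v=[-0.2266 -1.0391 0.0079 1.2578]
Step 4: x=[4.8047 8.1538 12.0123 16.0294] v=[-0.4923 -0.9707 0.0411 1.4219]
Step 5: x=[4.6003 7.9748 12.0424 16.3828] v=[-0.8178 -0.7160 0.1204 1.4134]
Step 6: x=[4.3177 7.8824 12.1066 16.6936] v=[-1.1306 -0.3695 0.2568 1.2432]
Step 7: x=[3.9806 7.8725 12.2162 16.9310] v=[-1.3483 -0.0398 0.4382 0.9497]
Step 8: x=[3.6300 7.9190 12.3722 17.0791] v=[-1.4024 0.1861 0.6238 0.5923]
Max displacement = 1.0791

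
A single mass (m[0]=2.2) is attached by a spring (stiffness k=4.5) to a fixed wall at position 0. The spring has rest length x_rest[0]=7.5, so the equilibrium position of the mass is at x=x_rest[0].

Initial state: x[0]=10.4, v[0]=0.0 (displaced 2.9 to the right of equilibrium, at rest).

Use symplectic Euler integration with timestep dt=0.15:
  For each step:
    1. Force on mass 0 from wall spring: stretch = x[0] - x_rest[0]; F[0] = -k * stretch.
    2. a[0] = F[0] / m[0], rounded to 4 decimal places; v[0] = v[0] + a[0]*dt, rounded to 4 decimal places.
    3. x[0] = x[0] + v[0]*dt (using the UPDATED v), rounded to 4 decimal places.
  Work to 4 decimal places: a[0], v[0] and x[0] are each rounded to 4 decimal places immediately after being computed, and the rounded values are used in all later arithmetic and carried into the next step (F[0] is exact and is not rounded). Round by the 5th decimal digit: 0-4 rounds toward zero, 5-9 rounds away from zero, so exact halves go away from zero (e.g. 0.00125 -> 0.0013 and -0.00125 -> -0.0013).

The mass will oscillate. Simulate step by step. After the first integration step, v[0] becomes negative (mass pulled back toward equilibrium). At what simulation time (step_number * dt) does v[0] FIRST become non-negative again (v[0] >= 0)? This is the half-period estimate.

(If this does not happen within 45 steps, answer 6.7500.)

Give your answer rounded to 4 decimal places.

Answer: 2.2500

Derivation:
Step 0: x=[10.4000] v=[0.0000]
Step 1: x=[10.2665] v=[-0.8898]
Step 2: x=[10.0057] v=[-1.7386]
Step 3: x=[9.6296] v=[-2.5074]
Step 4: x=[9.1555] v=[-3.1608]
Step 5: x=[8.6052] v=[-3.6687]
Step 6: x=[8.0040] v=[-4.0078]
Step 7: x=[7.3796] v=[-4.1624]
Step 8: x=[6.7608] v=[-4.1255]
Step 9: x=[6.1760] v=[-3.8987]
Step 10: x=[5.6521] v=[-3.4925]
Step 11: x=[5.2133] v=[-2.9255]
Step 12: x=[4.8797] v=[-2.2239]
Step 13: x=[4.6667] v=[-1.4199]
Step 14: x=[4.5841] v=[-0.5506]
Step 15: x=[4.6357] v=[0.3440]
First v>=0 after going negative at step 15, time=2.2500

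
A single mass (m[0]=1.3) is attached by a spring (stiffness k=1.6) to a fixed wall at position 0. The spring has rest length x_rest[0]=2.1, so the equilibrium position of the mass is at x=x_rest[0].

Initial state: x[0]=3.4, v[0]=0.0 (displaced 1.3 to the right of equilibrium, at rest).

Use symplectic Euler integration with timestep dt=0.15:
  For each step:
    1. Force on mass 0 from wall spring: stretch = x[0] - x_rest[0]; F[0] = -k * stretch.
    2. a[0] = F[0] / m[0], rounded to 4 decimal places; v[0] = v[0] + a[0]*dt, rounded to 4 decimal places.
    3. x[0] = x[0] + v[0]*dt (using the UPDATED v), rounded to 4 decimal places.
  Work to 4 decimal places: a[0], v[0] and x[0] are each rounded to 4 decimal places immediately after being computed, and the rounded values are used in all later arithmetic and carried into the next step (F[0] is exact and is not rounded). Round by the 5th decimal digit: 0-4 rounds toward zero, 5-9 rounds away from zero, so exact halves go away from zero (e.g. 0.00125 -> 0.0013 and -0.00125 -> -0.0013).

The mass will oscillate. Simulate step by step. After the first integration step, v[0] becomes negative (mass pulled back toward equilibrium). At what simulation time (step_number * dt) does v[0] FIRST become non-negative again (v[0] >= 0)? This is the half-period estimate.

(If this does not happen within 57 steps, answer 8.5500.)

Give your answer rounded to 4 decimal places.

Step 0: x=[3.4000] v=[0.0000]
Step 1: x=[3.3640] v=[-0.2400]
Step 2: x=[3.2930] v=[-0.4734]
Step 3: x=[3.1890] v=[-0.6936]
Step 4: x=[3.0548] v=[-0.8946]
Step 5: x=[2.8942] v=[-1.0709]
Step 6: x=[2.7116] v=[-1.2175]
Step 7: x=[2.5120] v=[-1.3304]
Step 8: x=[2.3010] v=[-1.4065]
Step 9: x=[2.0845] v=[-1.4436]
Step 10: x=[1.8684] v=[-1.4407]
Step 11: x=[1.6587] v=[-1.3980]
Step 12: x=[1.4612] v=[-1.3165]
Step 13: x=[1.2814] v=[-1.1986]
Step 14: x=[1.1243] v=[-1.0475]
Step 15: x=[0.9942] v=[-0.8674]
Step 16: x=[0.8947] v=[-0.6633]
Step 17: x=[0.8286] v=[-0.4408]
Step 18: x=[0.7977] v=[-0.2061]
Step 19: x=[0.8028] v=[0.0343]
First v>=0 after going negative at step 19, time=2.8500

Answer: 2.8500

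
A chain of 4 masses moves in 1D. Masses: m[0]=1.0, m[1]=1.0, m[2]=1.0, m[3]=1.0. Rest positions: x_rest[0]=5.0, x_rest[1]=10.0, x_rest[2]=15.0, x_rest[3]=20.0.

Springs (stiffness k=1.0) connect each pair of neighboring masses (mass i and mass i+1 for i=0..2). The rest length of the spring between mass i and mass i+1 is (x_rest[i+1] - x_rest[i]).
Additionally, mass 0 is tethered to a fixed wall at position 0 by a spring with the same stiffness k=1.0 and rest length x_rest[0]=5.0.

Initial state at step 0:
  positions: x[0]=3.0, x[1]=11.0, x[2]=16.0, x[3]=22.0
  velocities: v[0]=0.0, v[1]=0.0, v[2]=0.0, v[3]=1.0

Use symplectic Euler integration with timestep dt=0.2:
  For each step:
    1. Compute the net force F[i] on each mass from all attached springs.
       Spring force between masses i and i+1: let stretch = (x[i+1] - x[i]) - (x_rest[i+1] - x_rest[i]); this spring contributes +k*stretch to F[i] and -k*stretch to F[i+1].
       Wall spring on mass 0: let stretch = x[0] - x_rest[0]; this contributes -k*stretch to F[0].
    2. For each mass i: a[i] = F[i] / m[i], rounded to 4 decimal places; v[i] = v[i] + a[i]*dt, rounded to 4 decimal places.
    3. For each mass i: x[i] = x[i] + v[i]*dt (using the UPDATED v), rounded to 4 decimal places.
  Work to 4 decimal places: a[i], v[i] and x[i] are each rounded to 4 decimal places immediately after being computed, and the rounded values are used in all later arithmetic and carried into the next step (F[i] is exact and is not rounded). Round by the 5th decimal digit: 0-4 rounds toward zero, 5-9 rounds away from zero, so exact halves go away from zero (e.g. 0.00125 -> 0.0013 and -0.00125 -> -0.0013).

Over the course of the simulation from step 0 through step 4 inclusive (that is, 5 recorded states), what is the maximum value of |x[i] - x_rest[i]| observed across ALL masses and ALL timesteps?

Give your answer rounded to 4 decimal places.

Step 0: x=[3.0000 11.0000 16.0000 22.0000] v=[0.0000 0.0000 0.0000 1.0000]
Step 1: x=[3.2000 10.8800 16.0400 22.1600] v=[1.0000 -0.6000 0.2000 0.8000]
Step 2: x=[3.5792 10.6592 16.1184 22.2752] v=[1.8960 -1.1040 0.3920 0.5760]
Step 3: x=[4.0984 10.3736 16.2247 22.3441] v=[2.5962 -1.4282 0.5315 0.3446]
Step 4: x=[4.7047 10.0710 16.3417 22.3682] v=[3.0316 -1.5130 0.5852 0.1207]
Max displacement = 2.3682

Answer: 2.3682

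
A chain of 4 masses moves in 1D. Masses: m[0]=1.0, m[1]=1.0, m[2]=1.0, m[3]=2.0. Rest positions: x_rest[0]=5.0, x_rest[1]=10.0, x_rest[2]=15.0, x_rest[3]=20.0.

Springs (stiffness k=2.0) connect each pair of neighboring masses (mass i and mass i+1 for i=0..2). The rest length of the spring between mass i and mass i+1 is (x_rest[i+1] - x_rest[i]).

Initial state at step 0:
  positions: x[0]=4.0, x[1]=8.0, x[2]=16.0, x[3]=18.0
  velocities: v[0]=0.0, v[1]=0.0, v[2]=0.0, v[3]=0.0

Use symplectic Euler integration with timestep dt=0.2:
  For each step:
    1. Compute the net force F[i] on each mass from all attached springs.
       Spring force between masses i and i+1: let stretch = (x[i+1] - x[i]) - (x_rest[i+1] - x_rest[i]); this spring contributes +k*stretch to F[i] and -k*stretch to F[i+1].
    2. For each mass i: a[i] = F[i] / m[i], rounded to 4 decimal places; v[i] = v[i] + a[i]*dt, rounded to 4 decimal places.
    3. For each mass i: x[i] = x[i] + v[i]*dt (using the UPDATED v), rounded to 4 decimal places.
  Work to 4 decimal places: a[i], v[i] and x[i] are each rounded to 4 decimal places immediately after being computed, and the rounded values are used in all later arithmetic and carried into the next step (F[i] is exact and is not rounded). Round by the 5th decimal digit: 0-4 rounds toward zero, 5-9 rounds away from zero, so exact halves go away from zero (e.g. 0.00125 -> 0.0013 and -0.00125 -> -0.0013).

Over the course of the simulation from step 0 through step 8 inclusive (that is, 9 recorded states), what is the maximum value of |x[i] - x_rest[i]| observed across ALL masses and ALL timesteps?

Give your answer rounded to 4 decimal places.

Answer: 3.2566

Derivation:
Step 0: x=[4.0000 8.0000 16.0000 18.0000] v=[0.0000 0.0000 0.0000 0.0000]
Step 1: x=[3.9200 8.3200 15.5200 18.1200] v=[-0.4000 1.6000 -2.4000 0.6000]
Step 2: x=[3.7920 8.8640 14.6720 18.3360] v=[-0.6400 2.7200 -4.2400 1.0800]
Step 3: x=[3.6698 9.4669 13.6525 18.6054] v=[-0.6112 3.0144 -5.0976 1.3472]
Step 4: x=[3.6113 9.9409 12.6944 18.8767] v=[-0.2924 2.3698 -4.7907 1.3566]
Step 5: x=[3.6592 10.1288 12.0106 19.1007] v=[0.2394 0.9394 -3.4192 1.1201]
Step 6: x=[3.8246 9.9497 11.7434 19.2411] v=[0.8272 -0.8957 -1.3359 0.7021]
Step 7: x=[4.0800 9.4240 11.9325 19.2816] v=[1.2772 -2.6283 0.9457 0.2026]
Step 8: x=[4.3630 8.6715 12.5089 19.2282] v=[1.4148 -3.7625 2.8819 -0.2672]
Max displacement = 3.2566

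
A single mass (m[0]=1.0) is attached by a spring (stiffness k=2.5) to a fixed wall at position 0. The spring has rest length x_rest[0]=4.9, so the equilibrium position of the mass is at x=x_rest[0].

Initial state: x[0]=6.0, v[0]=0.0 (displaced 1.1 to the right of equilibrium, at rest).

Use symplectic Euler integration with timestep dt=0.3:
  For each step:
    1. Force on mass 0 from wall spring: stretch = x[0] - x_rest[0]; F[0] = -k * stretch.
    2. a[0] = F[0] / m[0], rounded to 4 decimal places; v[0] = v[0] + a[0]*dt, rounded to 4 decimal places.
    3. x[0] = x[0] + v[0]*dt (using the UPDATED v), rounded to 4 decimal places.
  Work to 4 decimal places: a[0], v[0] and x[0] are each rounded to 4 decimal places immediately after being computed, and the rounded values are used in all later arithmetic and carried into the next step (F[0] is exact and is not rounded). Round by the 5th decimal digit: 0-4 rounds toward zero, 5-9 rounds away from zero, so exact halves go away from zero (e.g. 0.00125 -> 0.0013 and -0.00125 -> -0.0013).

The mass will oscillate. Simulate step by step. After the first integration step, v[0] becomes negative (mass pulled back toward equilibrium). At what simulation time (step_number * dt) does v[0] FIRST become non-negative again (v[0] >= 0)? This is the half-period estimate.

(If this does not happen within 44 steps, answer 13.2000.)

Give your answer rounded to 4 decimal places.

Answer: 2.1000

Derivation:
Step 0: x=[6.0000] v=[0.0000]
Step 1: x=[5.7525] v=[-0.8250]
Step 2: x=[5.3132] v=[-1.4644]
Step 3: x=[4.7809] v=[-1.7743]
Step 4: x=[4.2754] v=[-1.6850]
Step 5: x=[3.9104] v=[-1.2166]
Step 6: x=[3.7681] v=[-0.4744]
Step 7: x=[3.8805] v=[0.3745]
First v>=0 after going negative at step 7, time=2.1000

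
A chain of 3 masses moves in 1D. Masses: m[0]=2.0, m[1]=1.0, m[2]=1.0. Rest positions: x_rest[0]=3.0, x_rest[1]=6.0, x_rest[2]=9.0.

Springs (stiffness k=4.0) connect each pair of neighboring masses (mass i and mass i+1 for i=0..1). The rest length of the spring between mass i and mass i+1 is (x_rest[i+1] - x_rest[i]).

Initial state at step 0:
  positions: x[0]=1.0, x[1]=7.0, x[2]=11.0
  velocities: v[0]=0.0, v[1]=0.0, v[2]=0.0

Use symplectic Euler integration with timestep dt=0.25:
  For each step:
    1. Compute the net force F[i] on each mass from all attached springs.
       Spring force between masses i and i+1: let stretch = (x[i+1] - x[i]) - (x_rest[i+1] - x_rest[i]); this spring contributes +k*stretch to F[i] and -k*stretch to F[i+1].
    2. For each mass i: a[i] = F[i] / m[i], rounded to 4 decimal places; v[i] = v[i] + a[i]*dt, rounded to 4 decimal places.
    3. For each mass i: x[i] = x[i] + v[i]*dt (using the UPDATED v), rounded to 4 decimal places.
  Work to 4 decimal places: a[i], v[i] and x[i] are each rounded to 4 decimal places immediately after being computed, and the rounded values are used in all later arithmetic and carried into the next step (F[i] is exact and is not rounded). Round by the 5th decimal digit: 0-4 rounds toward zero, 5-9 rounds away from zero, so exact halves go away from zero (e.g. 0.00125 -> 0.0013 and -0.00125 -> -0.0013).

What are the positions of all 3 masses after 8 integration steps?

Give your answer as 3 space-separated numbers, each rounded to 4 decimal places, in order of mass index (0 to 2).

Answer: 4.1577 5.4078 6.2776

Derivation:
Step 0: x=[1.0000 7.0000 11.0000] v=[0.0000 0.0000 0.0000]
Step 1: x=[1.3750 6.5000 10.7500] v=[1.5000 -2.0000 -1.0000]
Step 2: x=[2.0156 5.7813 10.1875] v=[2.5625 -2.8750 -2.2500]
Step 3: x=[2.7520 5.2227 9.2735] v=[2.9454 -2.2345 -3.6562]
Step 4: x=[3.4222 5.0591 8.0968] v=[2.6808 -0.6544 -4.7070]
Step 5: x=[3.9220 5.2457 6.9106] v=[1.9993 0.7464 -4.7447]
Step 6: x=[4.2123 5.5176 6.0582] v=[1.1612 1.0876 -3.4096]
Step 7: x=[4.2908 5.5983 5.8207] v=[0.3139 0.3229 -0.9502]
Step 8: x=[4.1577 5.4078 6.2776] v=[-0.5324 -0.7622 1.8274]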